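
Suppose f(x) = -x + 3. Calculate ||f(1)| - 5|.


3


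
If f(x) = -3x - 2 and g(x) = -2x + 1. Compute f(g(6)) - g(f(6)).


f(g(6)) = 31
g(f(6)) = 41
Difference = -10

-10


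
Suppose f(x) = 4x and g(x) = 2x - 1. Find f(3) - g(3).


f(3) = 12
g(3) = 5
Difference = 7

7


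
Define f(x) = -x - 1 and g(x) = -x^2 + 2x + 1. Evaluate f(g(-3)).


g(-3) = -14
f(-14) = 13

13


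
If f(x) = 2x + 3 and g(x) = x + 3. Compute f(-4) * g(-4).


f(-4) = -5
g(-4) = -1
Product = 5

5


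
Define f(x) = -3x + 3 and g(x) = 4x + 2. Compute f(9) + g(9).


f(9) = -24
g(9) = 38
Sum = 14

14


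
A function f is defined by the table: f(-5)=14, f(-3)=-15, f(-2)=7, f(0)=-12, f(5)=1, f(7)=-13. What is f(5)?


Reading from the table at x = 5

1


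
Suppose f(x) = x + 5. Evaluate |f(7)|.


f(7) = 12
|12| = 12

12


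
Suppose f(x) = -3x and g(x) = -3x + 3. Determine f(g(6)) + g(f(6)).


f(g(6)) = 45
g(f(6)) = 57
Sum = 102

102


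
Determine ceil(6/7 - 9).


-8


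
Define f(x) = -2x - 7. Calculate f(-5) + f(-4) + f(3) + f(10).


f(-5) = 3
f(-4) = 1
f(3) = -13
f(10) = -27
Sum = -36

-36


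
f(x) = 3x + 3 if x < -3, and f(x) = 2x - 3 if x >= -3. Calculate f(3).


3 satisfies x >= -3
f(3) = 3

3


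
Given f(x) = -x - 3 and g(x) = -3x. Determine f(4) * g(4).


f(4) = -7
g(4) = -12
Product = 84

84


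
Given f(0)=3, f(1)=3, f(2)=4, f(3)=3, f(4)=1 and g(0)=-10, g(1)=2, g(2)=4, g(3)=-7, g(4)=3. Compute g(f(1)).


f(1) = 3
g(3) = -7

-7


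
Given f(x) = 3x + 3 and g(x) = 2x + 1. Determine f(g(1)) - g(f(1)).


f(g(1)) = 12
g(f(1)) = 13
Difference = -1

-1


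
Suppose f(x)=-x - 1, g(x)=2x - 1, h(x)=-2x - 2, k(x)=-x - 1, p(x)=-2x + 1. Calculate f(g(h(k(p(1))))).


4


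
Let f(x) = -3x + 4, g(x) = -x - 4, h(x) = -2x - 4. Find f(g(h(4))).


h(4) = -12
g(-12) = 8
f(8) = -20

-20


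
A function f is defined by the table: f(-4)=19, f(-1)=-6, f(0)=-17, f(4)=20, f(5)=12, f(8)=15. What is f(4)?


20


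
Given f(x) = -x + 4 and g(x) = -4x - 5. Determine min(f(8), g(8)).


f(8) = -4
g(8) = -37
min = -37

-37


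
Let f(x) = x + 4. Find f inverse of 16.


Solve x + 4 = 16
x = (16 - 4) / 1 = 12

12


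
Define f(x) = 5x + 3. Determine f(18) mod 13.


f(18) = 93
93 mod 13 = 2

2


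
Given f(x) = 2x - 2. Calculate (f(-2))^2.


36


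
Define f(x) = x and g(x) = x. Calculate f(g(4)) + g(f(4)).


f(g(4)) = 4
g(f(4)) = 4
Sum = 8

8


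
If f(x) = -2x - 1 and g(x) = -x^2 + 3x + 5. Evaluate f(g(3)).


g(3) = 5
f(5) = -11

-11


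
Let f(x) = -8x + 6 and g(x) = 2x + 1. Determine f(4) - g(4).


f(4) = -26
g(4) = 9
Difference = -35

-35


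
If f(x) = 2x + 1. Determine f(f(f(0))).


7


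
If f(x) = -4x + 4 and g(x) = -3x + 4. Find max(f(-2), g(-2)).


f(-2) = 12
g(-2) = 10
max = 12

12


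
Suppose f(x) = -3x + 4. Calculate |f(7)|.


f(7) = -17
|-17| = 17

17


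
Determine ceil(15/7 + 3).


15/7 = 2.1429
2.1429 + 3 = 5.1429
ceil(5.1429) = 6

6


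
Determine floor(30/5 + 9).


30/5 = 6
6 + 9 = 15
floor(15) = 15

15


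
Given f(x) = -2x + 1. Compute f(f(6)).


f(6) = -11
f(-11) = 23

23


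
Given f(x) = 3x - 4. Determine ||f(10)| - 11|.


15


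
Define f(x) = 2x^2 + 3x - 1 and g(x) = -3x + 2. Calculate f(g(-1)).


g(-1) = 5
f(5) = 2*(5)^2 + 3*(5) - 1 = 64

64


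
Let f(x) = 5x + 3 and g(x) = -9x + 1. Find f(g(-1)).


53


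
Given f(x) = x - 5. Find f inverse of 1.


Solve x - 5 = 1
x = (1 + 5) / 1 = 6

6


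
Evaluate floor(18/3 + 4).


18/3 = 6
6 + 4 = 10
floor(10) = 10

10


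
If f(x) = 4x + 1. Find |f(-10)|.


f(-10) = -39
|-39| = 39

39


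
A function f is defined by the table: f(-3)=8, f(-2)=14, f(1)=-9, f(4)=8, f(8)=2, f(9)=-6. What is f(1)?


Reading from the table at x = 1

-9


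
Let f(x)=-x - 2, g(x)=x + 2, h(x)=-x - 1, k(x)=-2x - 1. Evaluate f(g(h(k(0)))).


k(0) = -1
h(-1) = 0
g(0) = 2
f(2) = -4

-4


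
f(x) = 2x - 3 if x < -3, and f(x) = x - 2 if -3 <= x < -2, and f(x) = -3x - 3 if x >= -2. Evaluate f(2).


-9


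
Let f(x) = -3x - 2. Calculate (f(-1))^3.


f(-1) = 1
(1)^3 = 1

1


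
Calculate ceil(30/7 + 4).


30/7 = 4.2857
4.2857 + 4 = 8.2857
ceil(8.2857) = 9

9


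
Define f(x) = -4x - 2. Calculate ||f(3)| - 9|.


f(3) = -14
|-14| = 14
|14 - 9| = 5

5


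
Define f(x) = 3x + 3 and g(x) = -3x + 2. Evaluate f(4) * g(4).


-150


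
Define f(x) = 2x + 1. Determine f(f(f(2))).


f(2) = 5
f(5) = 11
f(11) = 23

23


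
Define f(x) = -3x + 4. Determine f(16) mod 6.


f(16) = -44
-44 mod 6 = 4

4


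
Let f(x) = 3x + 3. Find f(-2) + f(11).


f(-2) = -3
f(11) = 36
Sum = 33

33


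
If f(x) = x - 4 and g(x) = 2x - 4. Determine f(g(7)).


6


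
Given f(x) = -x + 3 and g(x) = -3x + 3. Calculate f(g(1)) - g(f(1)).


f(g(1)) = 3
g(f(1)) = -3
Difference = 6

6


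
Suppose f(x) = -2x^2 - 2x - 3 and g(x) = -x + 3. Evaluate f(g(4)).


g(4) = -1
f(-1) = (-2)*(-1)^2 - 2*(-1) - 3 = -3

-3


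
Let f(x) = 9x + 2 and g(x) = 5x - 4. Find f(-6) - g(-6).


f(-6) = -52
g(-6) = -34
Difference = -18

-18


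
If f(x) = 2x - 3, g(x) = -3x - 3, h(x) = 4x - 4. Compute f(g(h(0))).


h(0) = -4
g(-4) = 9
f(9) = 15

15


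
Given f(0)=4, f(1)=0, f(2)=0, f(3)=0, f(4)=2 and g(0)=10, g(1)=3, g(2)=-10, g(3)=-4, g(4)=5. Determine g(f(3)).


f(3) = 0
g(0) = 10

10


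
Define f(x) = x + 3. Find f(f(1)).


f(1) = 4
f(4) = 7

7


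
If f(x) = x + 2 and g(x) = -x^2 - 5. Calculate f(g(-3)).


g(-3) = -14
f(-14) = -12

-12


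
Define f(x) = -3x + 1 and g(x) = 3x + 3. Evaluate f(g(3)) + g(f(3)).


f(g(3)) = -35
g(f(3)) = -21
Sum = -56

-56


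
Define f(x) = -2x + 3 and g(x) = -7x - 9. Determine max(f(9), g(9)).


f(9) = -15
g(9) = -72
max = -15

-15


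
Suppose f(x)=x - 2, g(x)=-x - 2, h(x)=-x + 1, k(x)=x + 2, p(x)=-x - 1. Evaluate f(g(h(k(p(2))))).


p(2) = -3
k(-3) = -1
h(-1) = 2
g(2) = -4
f(-4) = -6

-6


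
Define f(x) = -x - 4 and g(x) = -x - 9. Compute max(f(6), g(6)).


f(6) = -10
g(6) = -15
max = -10

-10


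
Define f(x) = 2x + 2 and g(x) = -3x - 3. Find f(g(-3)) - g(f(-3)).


f(g(-3)) = 14
g(f(-3)) = 9
Difference = 5

5


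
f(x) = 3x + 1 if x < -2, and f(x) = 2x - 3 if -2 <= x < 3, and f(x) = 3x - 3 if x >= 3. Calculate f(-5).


-5 satisfies x < -2
f(-5) = -14

-14


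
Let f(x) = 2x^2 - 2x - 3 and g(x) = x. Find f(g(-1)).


g(-1) = -1
f(-1) = 2*(-1)^2 - 2*(-1) - 3 = 1

1


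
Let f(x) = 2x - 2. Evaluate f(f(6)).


f(6) = 10
f(10) = 18

18


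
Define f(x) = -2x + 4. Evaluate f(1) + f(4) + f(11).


f(1) = 2
f(4) = -4
f(11) = -18
Sum = -20

-20


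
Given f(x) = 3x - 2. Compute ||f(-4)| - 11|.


f(-4) = -14
|-14| = 14
|14 - 11| = 3

3


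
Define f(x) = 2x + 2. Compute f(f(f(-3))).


f(-3) = -4
f(-4) = -6
f(-6) = -10

-10


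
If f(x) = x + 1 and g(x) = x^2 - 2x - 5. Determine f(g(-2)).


4


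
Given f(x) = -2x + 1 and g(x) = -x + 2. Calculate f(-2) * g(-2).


f(-2) = 5
g(-2) = 4
Product = 20

20


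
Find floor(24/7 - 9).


24/7 = 3.4286
3.4286 - 9 = -5.5714
floor(-5.5714) = -6

-6


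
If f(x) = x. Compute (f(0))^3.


f(0) = 0
(0)^3 = 0

0


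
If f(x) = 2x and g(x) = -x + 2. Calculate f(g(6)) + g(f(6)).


f(g(6)) = -8
g(f(6)) = -10
Sum = -18

-18


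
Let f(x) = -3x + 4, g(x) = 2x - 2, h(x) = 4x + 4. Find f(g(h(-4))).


h(-4) = -12
g(-12) = -26
f(-26) = 82

82


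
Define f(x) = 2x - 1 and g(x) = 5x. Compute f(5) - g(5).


-16


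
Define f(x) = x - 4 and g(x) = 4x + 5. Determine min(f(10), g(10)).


f(10) = 6
g(10) = 45
min = 6

6


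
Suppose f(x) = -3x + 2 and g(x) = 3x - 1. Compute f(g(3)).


g(3) = 8
f(8) = -22

-22


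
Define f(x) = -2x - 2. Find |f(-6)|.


f(-6) = 10
|10| = 10

10


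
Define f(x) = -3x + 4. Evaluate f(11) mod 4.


f(11) = -29
-29 mod 4 = 3

3


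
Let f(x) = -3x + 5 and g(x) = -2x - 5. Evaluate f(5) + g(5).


f(5) = -10
g(5) = -15
Sum = -25

-25


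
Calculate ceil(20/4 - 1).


20/4 = 5
5 - 1 = 4
ceil(4) = 4

4


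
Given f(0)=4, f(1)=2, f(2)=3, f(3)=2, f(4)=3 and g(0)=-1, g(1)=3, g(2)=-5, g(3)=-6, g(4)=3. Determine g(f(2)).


f(2) = 3
g(3) = -6

-6


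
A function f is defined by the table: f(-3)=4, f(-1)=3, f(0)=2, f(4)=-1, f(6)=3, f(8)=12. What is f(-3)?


Reading from the table at x = -3

4


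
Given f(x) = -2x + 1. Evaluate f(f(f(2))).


-13


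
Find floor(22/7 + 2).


22/7 = 3.1429
3.1429 + 2 = 5.1429
floor(5.1429) = 5

5


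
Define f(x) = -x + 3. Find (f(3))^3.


f(3) = 0
(0)^3 = 0

0


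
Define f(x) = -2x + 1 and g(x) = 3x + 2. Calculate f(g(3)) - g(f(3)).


f(g(3)) = -21
g(f(3)) = -13
Difference = -8

-8


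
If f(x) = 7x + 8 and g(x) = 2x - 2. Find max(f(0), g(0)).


f(0) = 8
g(0) = -2
max = 8

8


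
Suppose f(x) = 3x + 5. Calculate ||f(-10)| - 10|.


15


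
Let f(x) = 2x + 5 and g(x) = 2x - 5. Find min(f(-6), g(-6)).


f(-6) = -7
g(-6) = -17
min = -17

-17


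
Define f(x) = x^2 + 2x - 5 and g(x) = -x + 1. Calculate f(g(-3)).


g(-3) = 4
f(4) = 1*(4)^2 + 2*(4) - 5 = 19

19


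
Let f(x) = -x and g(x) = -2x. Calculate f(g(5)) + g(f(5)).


20


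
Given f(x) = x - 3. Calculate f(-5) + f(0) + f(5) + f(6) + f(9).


f(-5) = -8
f(0) = -3
f(5) = 2
f(6) = 3
f(9) = 6
Sum = 0

0


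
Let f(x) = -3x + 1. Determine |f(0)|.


1


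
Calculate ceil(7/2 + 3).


7/2 = 3.5
3.5 + 3 = 6.5
ceil(6.5) = 7

7


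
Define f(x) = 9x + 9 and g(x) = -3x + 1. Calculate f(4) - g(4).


56


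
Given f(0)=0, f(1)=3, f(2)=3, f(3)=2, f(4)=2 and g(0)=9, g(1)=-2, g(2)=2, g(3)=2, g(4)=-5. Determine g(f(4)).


2


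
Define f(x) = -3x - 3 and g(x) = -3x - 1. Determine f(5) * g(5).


288


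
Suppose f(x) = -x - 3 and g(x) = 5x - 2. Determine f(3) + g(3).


7


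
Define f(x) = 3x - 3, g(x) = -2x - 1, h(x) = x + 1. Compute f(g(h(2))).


-24


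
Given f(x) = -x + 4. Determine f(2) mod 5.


2


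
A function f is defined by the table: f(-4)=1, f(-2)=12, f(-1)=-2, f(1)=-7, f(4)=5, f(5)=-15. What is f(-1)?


-2


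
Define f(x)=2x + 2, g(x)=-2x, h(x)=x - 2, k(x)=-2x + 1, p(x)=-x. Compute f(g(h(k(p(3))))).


p(3) = -3
k(-3) = 7
h(7) = 5
g(5) = -10
f(-10) = -18

-18


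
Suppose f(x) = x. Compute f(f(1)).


f(1) = 1
f(1) = 1

1


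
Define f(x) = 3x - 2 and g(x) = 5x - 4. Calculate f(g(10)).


136


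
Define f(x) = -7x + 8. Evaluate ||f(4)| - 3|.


f(4) = -20
|-20| = 20
|20 - 3| = 17

17


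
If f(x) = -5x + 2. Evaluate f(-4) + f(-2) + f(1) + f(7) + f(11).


f(-4) = 22
f(-2) = 12
f(1) = -3
f(7) = -33
f(11) = -53
Sum = -55

-55


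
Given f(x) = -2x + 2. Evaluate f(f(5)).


18


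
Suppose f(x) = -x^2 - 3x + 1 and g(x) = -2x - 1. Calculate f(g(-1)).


g(-1) = 1
f(1) = (-1)*(1)^2 - 3*(1) + 1 = -3

-3


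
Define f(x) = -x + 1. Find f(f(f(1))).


f(1) = 0
f(0) = 1
f(1) = 0

0


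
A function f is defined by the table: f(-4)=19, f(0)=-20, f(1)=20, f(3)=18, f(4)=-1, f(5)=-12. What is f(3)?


Reading from the table at x = 3

18


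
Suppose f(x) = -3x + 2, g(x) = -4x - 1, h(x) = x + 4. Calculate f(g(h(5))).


113


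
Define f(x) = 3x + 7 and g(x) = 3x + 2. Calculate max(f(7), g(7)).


28


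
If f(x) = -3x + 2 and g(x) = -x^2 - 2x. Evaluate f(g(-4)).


g(-4) = -8
f(-8) = 26

26


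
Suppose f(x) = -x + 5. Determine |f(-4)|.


9


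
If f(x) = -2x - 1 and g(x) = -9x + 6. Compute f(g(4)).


59


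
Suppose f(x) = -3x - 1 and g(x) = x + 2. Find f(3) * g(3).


f(3) = -10
g(3) = 5
Product = -50

-50


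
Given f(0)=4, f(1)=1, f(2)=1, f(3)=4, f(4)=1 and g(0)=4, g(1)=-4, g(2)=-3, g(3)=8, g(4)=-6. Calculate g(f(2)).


f(2) = 1
g(1) = -4

-4


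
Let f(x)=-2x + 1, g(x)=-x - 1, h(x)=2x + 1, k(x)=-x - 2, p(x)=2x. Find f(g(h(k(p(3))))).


p(3) = 6
k(6) = -8
h(-8) = -15
g(-15) = 14
f(14) = -27

-27


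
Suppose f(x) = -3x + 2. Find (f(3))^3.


f(3) = -7
(-7)^3 = -343

-343


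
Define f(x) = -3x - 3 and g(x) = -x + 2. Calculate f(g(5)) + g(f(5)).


f(g(5)) = 6
g(f(5)) = 20
Sum = 26

26


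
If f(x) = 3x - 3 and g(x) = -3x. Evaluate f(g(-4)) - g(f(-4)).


f(g(-4)) = 33
g(f(-4)) = 45
Difference = -12

-12


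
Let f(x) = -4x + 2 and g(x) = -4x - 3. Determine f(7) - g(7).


5


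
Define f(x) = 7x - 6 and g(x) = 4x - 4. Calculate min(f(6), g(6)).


f(6) = 36
g(6) = 20
min = 20

20


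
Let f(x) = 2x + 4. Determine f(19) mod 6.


0


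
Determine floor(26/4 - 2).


26/4 = 6.5
6.5 - 2 = 4.5
floor(4.5) = 4

4


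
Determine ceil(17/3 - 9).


17/3 = 5.6667
5.6667 - 9 = -3.3333
ceil(-3.3333) = -3

-3


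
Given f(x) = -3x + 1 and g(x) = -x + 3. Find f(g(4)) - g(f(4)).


f(g(4)) = 4
g(f(4)) = 14
Difference = -10

-10


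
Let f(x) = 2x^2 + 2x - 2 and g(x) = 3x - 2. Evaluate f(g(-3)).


g(-3) = -11
f(-11) = 2*(-11)^2 + 2*(-11) - 2 = 218

218


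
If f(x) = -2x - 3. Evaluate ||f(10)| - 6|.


f(10) = -23
|-23| = 23
|23 - 6| = 17

17


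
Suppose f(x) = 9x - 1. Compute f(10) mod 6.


f(10) = 89
89 mod 6 = 5

5


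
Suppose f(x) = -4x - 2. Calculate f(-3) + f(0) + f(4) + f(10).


f(-3) = 10
f(0) = -2
f(4) = -18
f(10) = -42
Sum = -52

-52


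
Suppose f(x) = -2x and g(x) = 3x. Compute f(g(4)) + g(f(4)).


f(g(4)) = -24
g(f(4)) = -24
Sum = -48

-48


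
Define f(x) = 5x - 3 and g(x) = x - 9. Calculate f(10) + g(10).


f(10) = 47
g(10) = 1
Sum = 48

48


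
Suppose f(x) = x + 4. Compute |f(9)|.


f(9) = 13
|13| = 13

13


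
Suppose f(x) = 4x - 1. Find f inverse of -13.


Solve 4x - 1 = -13
x = (-13 + 1) / 4 = -3

-3


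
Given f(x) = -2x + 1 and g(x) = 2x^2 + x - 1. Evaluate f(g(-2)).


g(-2) = 5
f(5) = -9

-9


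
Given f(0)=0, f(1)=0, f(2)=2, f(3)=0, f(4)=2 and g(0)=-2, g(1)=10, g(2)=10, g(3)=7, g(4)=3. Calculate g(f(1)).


f(1) = 0
g(0) = -2

-2


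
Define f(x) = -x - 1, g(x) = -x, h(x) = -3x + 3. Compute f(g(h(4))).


-10


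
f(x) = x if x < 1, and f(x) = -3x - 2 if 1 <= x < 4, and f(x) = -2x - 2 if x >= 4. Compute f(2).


2 satisfies 1 <= x < 4
f(2) = -8

-8


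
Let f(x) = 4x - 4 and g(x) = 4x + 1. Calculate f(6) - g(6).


f(6) = 20
g(6) = 25
Difference = -5

-5


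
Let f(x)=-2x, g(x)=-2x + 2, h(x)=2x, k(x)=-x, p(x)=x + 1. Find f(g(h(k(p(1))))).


p(1) = 2
k(2) = -2
h(-2) = -4
g(-4) = 10
f(10) = -20

-20


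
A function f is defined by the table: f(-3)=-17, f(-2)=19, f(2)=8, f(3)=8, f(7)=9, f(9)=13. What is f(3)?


8


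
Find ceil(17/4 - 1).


17/4 = 4.25
4.25 - 1 = 3.25
ceil(3.25) = 4

4


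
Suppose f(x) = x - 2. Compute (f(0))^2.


f(0) = -2
(-2)^2 = 4

4


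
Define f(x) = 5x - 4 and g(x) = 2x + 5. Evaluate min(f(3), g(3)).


f(3) = 11
g(3) = 11
min = 11

11


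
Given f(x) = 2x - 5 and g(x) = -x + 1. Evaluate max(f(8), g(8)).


f(8) = 11
g(8) = -7
max = 11

11


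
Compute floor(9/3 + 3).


9/3 = 3
3 + 3 = 6
floor(6) = 6

6


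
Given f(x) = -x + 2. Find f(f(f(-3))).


f(-3) = 5
f(5) = -3
f(-3) = 5

5


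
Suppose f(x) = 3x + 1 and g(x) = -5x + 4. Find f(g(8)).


-107


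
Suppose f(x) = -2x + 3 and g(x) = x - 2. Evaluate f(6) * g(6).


-36


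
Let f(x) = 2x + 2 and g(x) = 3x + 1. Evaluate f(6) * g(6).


f(6) = 14
g(6) = 19
Product = 266

266


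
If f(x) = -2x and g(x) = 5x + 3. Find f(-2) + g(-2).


f(-2) = 4
g(-2) = -7
Sum = -3

-3


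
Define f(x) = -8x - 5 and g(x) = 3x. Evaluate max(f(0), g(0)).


0


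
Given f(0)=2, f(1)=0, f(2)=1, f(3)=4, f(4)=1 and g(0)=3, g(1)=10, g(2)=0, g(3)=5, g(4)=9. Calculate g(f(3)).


f(3) = 4
g(4) = 9

9


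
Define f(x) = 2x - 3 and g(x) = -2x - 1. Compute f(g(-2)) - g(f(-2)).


-10


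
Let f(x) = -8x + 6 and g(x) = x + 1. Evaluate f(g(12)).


g(12) = 13
f(13) = -98

-98


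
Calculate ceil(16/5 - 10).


-6


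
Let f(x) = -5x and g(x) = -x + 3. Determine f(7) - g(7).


f(7) = -35
g(7) = -4
Difference = -31

-31


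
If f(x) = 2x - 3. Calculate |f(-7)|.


f(-7) = -17
|-17| = 17

17


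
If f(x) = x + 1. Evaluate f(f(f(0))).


f(0) = 1
f(1) = 2
f(2) = 3

3


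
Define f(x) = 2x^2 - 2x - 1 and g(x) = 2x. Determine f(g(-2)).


g(-2) = -4
f(-4) = 2*(-4)^2 - 2*(-4) - 1 = 39

39


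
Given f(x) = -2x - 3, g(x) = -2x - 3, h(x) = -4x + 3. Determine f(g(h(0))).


h(0) = 3
g(3) = -9
f(-9) = 15

15


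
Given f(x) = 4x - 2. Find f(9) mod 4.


f(9) = 34
34 mod 4 = 2

2


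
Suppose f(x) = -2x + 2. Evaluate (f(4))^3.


f(4) = -6
(-6)^3 = -216

-216


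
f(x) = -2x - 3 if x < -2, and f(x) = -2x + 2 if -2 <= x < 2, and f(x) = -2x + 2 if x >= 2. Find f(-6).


-6 satisfies x < -2
f(-6) = 9

9


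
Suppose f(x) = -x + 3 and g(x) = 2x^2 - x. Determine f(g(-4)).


g(-4) = 36
f(36) = -33

-33


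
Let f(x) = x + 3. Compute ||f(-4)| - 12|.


f(-4) = -1
|-1| = 1
|1 - 12| = 11

11


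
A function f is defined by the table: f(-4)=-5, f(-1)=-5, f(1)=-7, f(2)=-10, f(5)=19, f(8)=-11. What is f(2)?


Reading from the table at x = 2

-10


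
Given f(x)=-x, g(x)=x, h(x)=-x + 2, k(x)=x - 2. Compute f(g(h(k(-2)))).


-6


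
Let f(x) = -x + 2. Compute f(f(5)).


f(5) = -3
f(-3) = 5

5


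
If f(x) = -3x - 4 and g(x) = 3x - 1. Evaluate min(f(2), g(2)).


f(2) = -10
g(2) = 5
min = -10

-10


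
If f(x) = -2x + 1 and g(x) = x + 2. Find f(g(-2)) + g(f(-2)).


8


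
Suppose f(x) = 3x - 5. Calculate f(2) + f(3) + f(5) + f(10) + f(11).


f(2) = 1
f(3) = 4
f(5) = 10
f(10) = 25
f(11) = 28
Sum = 68

68


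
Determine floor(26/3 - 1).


26/3 = 8.6667
8.6667 - 1 = 7.6667
floor(7.6667) = 7

7


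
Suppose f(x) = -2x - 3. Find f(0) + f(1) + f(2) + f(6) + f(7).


f(0) = -3
f(1) = -5
f(2) = -7
f(6) = -15
f(7) = -17
Sum = -47

-47


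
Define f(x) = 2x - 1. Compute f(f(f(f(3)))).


f(3) = 5
f(5) = 9
f(9) = 17
f(17) = 33

33


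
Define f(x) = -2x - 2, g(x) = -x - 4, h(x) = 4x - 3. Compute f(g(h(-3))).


h(-3) = -15
g(-15) = 11
f(11) = -24

-24


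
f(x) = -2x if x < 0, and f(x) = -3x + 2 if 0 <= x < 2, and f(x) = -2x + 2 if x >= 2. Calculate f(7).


7 satisfies x >= 2
f(7) = -12

-12


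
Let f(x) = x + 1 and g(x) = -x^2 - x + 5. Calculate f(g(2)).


g(2) = -1
f(-1) = 0

0


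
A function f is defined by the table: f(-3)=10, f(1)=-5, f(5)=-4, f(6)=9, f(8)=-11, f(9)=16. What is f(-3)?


Reading from the table at x = -3

10


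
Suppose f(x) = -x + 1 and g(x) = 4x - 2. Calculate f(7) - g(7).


-32


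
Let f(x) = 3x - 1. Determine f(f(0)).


f(0) = -1
f(-1) = -4

-4


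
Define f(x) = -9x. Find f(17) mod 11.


f(17) = -153
-153 mod 11 = 1

1


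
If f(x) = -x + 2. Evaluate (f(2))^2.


f(2) = 0
(0)^2 = 0

0


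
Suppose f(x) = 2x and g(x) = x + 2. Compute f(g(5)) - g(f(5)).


f(g(5)) = 14
g(f(5)) = 12
Difference = 2

2


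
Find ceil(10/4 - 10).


10/4 = 2.5
2.5 - 10 = -7.5
ceil(-7.5) = -7

-7


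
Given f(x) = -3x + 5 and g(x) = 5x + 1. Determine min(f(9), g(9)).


f(9) = -22
g(9) = 46
min = -22

-22


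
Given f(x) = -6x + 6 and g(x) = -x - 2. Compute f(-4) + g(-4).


f(-4) = 30
g(-4) = 2
Sum = 32

32


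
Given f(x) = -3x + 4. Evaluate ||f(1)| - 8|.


f(1) = 1
|1| = 1
|1 - 8| = 7

7


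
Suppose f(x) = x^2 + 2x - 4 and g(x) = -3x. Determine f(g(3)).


g(3) = -9
f(-9) = 1*(-9)^2 + 2*(-9) - 4 = 59

59


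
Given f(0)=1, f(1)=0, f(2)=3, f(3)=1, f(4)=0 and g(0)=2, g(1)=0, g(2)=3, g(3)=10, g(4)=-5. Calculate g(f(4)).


f(4) = 0
g(0) = 2

2


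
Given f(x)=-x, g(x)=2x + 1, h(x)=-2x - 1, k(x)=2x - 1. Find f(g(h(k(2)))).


k(2) = 3
h(3) = -7
g(-7) = -13
f(-13) = 13

13


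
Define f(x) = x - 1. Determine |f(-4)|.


f(-4) = -5
|-5| = 5

5


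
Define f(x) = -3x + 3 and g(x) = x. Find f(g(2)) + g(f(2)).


-6


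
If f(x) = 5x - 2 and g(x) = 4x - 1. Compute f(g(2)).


33


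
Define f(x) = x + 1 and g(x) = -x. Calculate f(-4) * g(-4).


f(-4) = -3
g(-4) = 4
Product = -12

-12


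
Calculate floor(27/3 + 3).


12


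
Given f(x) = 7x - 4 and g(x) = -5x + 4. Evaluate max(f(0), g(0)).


f(0) = -4
g(0) = 4
max = 4

4


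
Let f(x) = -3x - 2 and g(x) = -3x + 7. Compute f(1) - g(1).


f(1) = -5
g(1) = 4
Difference = -9

-9


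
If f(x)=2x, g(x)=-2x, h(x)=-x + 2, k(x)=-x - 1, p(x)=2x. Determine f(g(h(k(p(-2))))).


4


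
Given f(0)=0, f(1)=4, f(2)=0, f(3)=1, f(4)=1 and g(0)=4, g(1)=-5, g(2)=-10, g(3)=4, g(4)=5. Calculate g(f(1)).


f(1) = 4
g(4) = 5

5


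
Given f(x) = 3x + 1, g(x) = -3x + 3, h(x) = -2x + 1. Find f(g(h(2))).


h(2) = -3
g(-3) = 12
f(12) = 37

37


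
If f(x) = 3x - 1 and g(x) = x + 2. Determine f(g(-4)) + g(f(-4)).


f(g(-4)) = -7
g(f(-4)) = -11
Sum = -18

-18


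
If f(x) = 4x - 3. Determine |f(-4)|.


19


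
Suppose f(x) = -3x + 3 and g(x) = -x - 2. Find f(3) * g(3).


f(3) = -6
g(3) = -5
Product = 30

30


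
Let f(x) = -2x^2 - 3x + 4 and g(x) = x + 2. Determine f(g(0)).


-10


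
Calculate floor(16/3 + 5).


16/3 = 5.3333
5.3333 + 5 = 10.3333
floor(10.3333) = 10

10


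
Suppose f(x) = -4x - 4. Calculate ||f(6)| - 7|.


21


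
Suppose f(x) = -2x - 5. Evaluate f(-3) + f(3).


f(-3) = 1
f(3) = -11
Sum = -10

-10


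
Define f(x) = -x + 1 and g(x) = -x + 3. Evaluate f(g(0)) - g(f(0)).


f(g(0)) = -2
g(f(0)) = 2
Difference = -4

-4


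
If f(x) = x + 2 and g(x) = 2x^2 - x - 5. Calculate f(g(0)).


g(0) = -5
f(-5) = -3

-3


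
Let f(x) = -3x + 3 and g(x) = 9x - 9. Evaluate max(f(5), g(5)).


f(5) = -12
g(5) = 36
max = 36

36


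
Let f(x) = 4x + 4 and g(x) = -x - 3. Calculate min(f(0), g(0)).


-3


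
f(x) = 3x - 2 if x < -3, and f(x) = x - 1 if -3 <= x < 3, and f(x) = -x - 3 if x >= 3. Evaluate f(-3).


-3 satisfies -3 <= x < 3
f(-3) = -4

-4


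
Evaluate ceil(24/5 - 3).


2


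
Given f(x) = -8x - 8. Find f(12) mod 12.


f(12) = -104
-104 mod 12 = 4

4


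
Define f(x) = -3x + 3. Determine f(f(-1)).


f(-1) = 6
f(6) = -15

-15


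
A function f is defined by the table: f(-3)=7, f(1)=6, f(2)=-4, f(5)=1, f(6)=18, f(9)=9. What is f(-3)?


Reading from the table at x = -3

7


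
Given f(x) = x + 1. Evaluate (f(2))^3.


f(2) = 3
(3)^3 = 27

27


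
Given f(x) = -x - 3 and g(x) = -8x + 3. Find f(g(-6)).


g(-6) = 51
f(51) = -54

-54


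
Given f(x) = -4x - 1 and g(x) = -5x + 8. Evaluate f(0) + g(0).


f(0) = -1
g(0) = 8
Sum = 7

7


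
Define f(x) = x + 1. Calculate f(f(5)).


f(5) = 6
f(6) = 7

7


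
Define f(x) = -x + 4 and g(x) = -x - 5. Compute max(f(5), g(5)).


f(5) = -1
g(5) = -10
max = -1

-1


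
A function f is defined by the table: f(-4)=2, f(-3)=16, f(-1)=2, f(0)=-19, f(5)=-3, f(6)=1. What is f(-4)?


Reading from the table at x = -4

2


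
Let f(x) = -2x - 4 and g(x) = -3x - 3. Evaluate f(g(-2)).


g(-2) = 3
f(3) = -10

-10


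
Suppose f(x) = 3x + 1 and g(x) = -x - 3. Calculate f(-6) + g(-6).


f(-6) = -17
g(-6) = 3
Sum = -14

-14


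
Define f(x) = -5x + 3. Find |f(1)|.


f(1) = -2
|-2| = 2

2


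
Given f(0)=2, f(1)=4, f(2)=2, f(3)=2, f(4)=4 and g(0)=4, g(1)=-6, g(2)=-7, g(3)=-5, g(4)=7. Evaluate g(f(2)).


f(2) = 2
g(2) = -7

-7


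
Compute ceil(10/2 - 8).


10/2 = 5
5 - 8 = -3
ceil(-3) = -3

-3


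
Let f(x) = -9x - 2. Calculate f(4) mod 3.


f(4) = -38
-38 mod 3 = 1

1


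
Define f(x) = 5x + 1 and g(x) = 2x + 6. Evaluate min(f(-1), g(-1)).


-4


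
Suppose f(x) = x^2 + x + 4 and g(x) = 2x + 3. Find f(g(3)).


g(3) = 9
f(9) = 1*(9)^2 + 1*(9) + 4 = 94

94


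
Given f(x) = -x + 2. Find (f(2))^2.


f(2) = 0
(0)^2 = 0

0


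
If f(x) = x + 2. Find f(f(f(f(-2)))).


f(-2) = 0
f(0) = 2
f(2) = 4
f(4) = 6

6


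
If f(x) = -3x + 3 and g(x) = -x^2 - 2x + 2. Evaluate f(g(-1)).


g(-1) = 3
f(3) = -6

-6


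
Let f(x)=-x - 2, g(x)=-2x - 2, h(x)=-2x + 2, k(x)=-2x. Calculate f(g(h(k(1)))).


k(1) = -2
h(-2) = 6
g(6) = -14
f(-14) = 12

12


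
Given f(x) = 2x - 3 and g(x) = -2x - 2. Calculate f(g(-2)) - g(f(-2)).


f(g(-2)) = 1
g(f(-2)) = 12
Difference = -11

-11


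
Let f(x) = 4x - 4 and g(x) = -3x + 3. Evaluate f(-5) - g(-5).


f(-5) = -24
g(-5) = 18
Difference = -42

-42


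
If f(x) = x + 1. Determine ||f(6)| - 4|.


f(6) = 7
|7| = 7
|7 - 4| = 3

3


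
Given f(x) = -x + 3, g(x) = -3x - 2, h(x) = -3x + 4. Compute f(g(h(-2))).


h(-2) = 10
g(10) = -32
f(-32) = 35

35


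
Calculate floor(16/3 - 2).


16/3 = 5.3333
5.3333 - 2 = 3.3333
floor(3.3333) = 3

3


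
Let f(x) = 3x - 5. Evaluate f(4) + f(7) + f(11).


51


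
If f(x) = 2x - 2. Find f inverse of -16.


Solve 2x - 2 = -16
x = (-16 + 2) / 2 = -7

-7


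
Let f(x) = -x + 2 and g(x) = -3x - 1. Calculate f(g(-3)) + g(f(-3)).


f(g(-3)) = -6
g(f(-3)) = -16
Sum = -22

-22


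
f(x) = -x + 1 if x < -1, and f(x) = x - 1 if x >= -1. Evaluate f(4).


4 satisfies x >= -1
f(4) = 3

3


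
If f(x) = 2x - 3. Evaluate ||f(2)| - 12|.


11


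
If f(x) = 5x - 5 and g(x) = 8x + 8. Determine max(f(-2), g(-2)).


-8


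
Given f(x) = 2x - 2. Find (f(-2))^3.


f(-2) = -6
(-6)^3 = -216

-216


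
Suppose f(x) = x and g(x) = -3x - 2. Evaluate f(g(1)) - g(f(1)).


f(g(1)) = -5
g(f(1)) = -5
Difference = 0

0


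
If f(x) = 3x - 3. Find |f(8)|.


f(8) = 21
|21| = 21

21


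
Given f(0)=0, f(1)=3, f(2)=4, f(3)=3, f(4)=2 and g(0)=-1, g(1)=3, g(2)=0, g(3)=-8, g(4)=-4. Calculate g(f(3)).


-8


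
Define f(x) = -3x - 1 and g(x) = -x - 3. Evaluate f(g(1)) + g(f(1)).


f(g(1)) = 11
g(f(1)) = 1
Sum = 12

12


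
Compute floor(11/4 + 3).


11/4 = 2.75
2.75 + 3 = 5.75
floor(5.75) = 5

5


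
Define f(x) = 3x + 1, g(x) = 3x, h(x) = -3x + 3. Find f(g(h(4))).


h(4) = -9
g(-9) = -27
f(-27) = -80

-80


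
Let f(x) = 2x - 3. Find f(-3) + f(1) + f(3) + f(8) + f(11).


f(-3) = -9
f(1) = -1
f(3) = 3
f(8) = 13
f(11) = 19
Sum = 25

25


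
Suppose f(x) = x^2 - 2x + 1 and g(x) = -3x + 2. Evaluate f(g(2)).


g(2) = -4
f(-4) = 1*(-4)^2 - 2*(-4) + 1 = 25

25


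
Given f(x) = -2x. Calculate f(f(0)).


0


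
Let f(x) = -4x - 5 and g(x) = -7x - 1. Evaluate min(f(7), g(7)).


-50


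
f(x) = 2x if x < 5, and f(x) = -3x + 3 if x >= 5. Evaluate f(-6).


-6 satisfies x < 5
f(-6) = -12

-12


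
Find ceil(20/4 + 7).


12


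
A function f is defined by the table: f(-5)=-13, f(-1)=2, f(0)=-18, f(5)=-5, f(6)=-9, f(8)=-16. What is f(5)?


Reading from the table at x = 5

-5


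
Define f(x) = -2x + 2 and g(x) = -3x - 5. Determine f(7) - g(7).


f(7) = -12
g(7) = -26
Difference = 14

14


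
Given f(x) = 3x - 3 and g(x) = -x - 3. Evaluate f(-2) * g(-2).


f(-2) = -9
g(-2) = -1
Product = 9

9


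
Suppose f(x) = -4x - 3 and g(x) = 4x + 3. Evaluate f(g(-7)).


g(-7) = -25
f(-25) = 97

97


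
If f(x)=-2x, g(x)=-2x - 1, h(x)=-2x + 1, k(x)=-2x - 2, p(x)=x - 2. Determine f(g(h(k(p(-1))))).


p(-1) = -3
k(-3) = 4
h(4) = -7
g(-7) = 13
f(13) = -26

-26


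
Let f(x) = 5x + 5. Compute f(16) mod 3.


f(16) = 85
85 mod 3 = 1

1


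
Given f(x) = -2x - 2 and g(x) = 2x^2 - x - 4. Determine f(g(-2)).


g(-2) = 6
f(6) = -14

-14


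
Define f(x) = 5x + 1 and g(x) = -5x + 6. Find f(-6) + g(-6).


f(-6) = -29
g(-6) = 36
Sum = 7

7


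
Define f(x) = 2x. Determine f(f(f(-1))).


f(-1) = -2
f(-2) = -4
f(-4) = -8

-8


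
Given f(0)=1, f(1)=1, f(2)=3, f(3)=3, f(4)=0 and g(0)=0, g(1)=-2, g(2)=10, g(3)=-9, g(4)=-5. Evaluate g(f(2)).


f(2) = 3
g(3) = -9

-9


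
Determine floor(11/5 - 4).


11/5 = 2.2
2.2 - 4 = -1.8
floor(-1.8) = -2

-2


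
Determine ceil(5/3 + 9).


5/3 = 1.6667
1.6667 + 9 = 10.6667
ceil(10.6667) = 11

11


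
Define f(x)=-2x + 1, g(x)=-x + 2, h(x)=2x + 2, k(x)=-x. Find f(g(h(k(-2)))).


k(-2) = 2
h(2) = 6
g(6) = -4
f(-4) = 9

9


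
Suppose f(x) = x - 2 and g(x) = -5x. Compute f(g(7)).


g(7) = -35
f(-35) = -37

-37


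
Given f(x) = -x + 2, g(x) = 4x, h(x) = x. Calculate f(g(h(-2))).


10


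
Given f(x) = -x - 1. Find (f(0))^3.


-1


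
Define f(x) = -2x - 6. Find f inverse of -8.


1


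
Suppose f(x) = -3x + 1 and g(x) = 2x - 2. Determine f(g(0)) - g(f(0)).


7


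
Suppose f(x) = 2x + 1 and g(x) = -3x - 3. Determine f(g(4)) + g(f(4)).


f(g(4)) = -29
g(f(4)) = -30
Sum = -59

-59


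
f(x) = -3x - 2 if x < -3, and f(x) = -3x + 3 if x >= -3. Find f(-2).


-2 satisfies x >= -3
f(-2) = 9

9


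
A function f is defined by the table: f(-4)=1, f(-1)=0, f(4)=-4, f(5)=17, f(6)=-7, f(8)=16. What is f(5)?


17


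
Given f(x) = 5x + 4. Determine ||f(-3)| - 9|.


f(-3) = -11
|-11| = 11
|11 - 9| = 2

2


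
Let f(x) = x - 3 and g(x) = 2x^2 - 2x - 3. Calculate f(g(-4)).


g(-4) = 37
f(37) = 34

34


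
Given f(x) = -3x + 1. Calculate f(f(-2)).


f(-2) = 7
f(7) = -20

-20


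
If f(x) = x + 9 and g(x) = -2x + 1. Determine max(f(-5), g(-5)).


f(-5) = 4
g(-5) = 11
max = 11

11


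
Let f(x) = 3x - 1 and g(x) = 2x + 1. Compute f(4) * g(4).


99


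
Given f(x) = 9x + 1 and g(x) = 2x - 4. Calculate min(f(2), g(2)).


0


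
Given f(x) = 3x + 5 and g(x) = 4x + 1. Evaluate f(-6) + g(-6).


f(-6) = -13
g(-6) = -23
Sum = -36

-36


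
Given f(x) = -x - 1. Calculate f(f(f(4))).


f(4) = -5
f(-5) = 4
f(4) = -5

-5


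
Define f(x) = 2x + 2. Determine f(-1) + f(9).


f(-1) = 0
f(9) = 20
Sum = 20

20


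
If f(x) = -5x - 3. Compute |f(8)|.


f(8) = -43
|-43| = 43

43


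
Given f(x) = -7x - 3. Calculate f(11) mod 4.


f(11) = -80
-80 mod 4 = 0

0


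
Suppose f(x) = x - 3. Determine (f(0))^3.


f(0) = -3
(-3)^3 = -27

-27


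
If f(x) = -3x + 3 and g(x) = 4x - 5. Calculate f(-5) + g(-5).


f(-5) = 18
g(-5) = -25
Sum = -7

-7


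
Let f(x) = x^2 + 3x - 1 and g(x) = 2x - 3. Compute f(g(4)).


g(4) = 5
f(5) = 1*(5)^2 + 3*(5) - 1 = 39

39


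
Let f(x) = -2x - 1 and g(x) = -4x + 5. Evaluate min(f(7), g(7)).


f(7) = -15
g(7) = -23
min = -23

-23


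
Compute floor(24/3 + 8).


16


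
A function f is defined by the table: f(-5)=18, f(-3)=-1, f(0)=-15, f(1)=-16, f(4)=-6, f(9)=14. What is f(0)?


Reading from the table at x = 0

-15


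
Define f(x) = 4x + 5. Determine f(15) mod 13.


f(15) = 65
65 mod 13 = 0

0


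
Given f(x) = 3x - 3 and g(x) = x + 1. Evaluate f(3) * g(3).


f(3) = 6
g(3) = 4
Product = 24

24


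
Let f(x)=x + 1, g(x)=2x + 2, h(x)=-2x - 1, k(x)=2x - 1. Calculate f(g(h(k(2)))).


k(2) = 3
h(3) = -7
g(-7) = -12
f(-12) = -11

-11


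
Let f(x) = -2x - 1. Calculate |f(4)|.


f(4) = -9
|-9| = 9

9


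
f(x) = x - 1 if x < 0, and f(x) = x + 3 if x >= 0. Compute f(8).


8 satisfies x >= 0
f(8) = 11

11


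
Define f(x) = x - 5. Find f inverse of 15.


Solve x - 5 = 15
x = (15 + 5) / 1 = 20

20


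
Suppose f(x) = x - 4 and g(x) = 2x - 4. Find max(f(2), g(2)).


f(2) = -2
g(2) = 0
max = 0

0


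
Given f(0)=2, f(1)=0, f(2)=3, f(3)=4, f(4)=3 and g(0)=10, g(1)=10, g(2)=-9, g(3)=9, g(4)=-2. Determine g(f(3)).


f(3) = 4
g(4) = -2

-2


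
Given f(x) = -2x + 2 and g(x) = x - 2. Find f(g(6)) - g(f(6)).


f(g(6)) = -6
g(f(6)) = -12
Difference = 6

6


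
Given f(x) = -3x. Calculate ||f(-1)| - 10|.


7


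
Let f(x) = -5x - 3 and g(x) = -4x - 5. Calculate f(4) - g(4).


-2


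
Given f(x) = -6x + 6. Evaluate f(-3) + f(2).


f(-3) = 24
f(2) = -6
Sum = 18

18


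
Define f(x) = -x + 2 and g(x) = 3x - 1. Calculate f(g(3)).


g(3) = 8
f(8) = -6

-6


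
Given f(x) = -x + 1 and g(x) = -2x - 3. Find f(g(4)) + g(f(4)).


f(g(4)) = 12
g(f(4)) = 3
Sum = 15

15


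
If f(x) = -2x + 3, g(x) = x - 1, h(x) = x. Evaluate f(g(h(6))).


h(6) = 6
g(6) = 5
f(5) = -7

-7


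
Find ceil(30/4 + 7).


30/4 = 7.5
7.5 + 7 = 14.5
ceil(14.5) = 15

15


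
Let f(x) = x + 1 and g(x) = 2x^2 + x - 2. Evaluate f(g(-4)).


g(-4) = 26
f(26) = 27

27


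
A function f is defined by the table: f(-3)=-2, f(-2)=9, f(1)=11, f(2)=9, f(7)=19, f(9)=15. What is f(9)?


15


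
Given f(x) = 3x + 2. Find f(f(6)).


f(6) = 20
f(20) = 62

62


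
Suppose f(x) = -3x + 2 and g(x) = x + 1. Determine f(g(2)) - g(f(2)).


f(g(2)) = -7
g(f(2)) = -3
Difference = -4

-4


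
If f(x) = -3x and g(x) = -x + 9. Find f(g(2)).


g(2) = 7
f(7) = -21

-21


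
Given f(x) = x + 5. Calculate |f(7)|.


12


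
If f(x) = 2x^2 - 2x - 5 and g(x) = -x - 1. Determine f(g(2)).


19


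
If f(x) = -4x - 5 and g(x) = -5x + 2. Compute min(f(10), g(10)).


f(10) = -45
g(10) = -48
min = -48

-48


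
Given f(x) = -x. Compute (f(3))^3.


-27


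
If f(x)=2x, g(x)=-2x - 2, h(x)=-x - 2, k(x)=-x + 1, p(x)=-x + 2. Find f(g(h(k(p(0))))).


p(0) = 2
k(2) = -1
h(-1) = -1
g(-1) = 0
f(0) = 0

0


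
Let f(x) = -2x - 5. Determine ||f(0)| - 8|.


3


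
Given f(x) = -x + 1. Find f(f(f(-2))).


f(-2) = 3
f(3) = -2
f(-2) = 3

3


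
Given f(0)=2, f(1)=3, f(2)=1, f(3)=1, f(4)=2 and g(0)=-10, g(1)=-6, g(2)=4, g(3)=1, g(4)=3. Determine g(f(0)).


f(0) = 2
g(2) = 4

4


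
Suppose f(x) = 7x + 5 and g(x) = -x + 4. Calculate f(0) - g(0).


f(0) = 5
g(0) = 4
Difference = 1

1


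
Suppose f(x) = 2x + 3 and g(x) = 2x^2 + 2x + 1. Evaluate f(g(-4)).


g(-4) = 25
f(25) = 53

53


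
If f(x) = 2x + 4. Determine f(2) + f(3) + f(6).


f(2) = 8
f(3) = 10
f(6) = 16
Sum = 34

34


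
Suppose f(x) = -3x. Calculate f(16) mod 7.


1


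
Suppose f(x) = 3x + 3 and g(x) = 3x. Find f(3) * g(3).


f(3) = 12
g(3) = 9
Product = 108

108


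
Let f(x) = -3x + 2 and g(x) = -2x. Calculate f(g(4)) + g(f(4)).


f(g(4)) = 26
g(f(4)) = 20
Sum = 46

46


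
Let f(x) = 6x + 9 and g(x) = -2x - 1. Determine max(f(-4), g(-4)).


f(-4) = -15
g(-4) = 7
max = 7

7


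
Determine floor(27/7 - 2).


27/7 = 3.8571
3.8571 - 2 = 1.8571
floor(1.8571) = 1

1


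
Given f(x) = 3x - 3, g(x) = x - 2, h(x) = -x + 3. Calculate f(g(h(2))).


h(2) = 1
g(1) = -1
f(-1) = -6

-6


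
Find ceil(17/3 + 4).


17/3 = 5.6667
5.6667 + 4 = 9.6667
ceil(9.6667) = 10

10


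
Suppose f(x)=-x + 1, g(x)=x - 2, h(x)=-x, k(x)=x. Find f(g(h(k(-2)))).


1


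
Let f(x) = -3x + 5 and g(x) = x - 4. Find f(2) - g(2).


f(2) = -1
g(2) = -2
Difference = 1

1


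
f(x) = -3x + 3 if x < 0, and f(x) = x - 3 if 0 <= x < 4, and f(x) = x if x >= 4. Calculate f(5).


5 satisfies x >= 4
f(5) = 5

5


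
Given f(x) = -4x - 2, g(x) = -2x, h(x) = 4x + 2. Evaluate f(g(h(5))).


174


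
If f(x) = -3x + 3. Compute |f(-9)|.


f(-9) = 30
|30| = 30

30


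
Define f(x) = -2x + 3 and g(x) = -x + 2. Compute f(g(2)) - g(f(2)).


0


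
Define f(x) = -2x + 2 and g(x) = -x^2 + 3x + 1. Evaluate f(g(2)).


g(2) = 3
f(3) = -4

-4


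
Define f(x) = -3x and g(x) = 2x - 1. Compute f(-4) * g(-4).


f(-4) = 12
g(-4) = -9
Product = -108

-108


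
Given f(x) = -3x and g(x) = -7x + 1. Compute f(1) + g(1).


f(1) = -3
g(1) = -6
Sum = -9

-9


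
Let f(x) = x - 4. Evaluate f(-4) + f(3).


-9


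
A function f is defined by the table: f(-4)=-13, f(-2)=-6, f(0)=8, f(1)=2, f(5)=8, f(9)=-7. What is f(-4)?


Reading from the table at x = -4

-13


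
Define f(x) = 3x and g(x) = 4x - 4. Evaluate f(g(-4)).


-60


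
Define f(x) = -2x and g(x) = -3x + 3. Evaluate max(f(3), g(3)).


f(3) = -6
g(3) = -6
max = -6

-6


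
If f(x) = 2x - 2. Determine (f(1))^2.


f(1) = 0
(0)^2 = 0

0


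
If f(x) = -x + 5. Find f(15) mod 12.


f(15) = -10
-10 mod 12 = 2

2


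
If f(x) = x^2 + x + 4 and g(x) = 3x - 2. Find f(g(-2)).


60


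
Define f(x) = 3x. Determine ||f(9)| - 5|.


f(9) = 27
|27| = 27
|27 - 5| = 22

22


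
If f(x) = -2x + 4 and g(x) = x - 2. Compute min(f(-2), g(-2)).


f(-2) = 8
g(-2) = -4
min = -4

-4


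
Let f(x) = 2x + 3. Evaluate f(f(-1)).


5


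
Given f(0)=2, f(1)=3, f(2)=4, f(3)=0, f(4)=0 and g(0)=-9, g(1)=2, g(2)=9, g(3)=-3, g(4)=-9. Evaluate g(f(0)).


f(0) = 2
g(2) = 9

9


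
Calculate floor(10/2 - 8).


10/2 = 5
5 - 8 = -3
floor(-3) = -3

-3


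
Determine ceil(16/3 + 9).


16/3 = 5.3333
5.3333 + 9 = 14.3333
ceil(14.3333) = 15

15


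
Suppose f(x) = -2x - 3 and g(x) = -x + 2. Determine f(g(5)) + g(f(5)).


f(g(5)) = 3
g(f(5)) = 15
Sum = 18

18


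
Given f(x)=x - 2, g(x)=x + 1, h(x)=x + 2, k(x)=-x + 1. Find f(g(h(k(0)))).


k(0) = 1
h(1) = 3
g(3) = 4
f(4) = 2

2


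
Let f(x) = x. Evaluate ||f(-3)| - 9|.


f(-3) = -3
|-3| = 3
|3 - 9| = 6

6


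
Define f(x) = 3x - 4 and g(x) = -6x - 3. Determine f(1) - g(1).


f(1) = -1
g(1) = -9
Difference = 8

8


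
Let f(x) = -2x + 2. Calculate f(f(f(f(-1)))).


-26


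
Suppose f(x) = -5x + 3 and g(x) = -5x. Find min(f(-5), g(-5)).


f(-5) = 28
g(-5) = 25
min = 25

25


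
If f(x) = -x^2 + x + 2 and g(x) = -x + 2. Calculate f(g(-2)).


-10


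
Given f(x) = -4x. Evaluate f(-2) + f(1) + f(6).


f(-2) = 8
f(1) = -4
f(6) = -24
Sum = -20

-20


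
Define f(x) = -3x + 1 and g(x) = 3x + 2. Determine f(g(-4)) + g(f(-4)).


f(g(-4)) = 31
g(f(-4)) = 41
Sum = 72

72


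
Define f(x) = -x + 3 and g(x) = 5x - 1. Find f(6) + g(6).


26


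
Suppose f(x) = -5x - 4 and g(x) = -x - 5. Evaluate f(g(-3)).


g(-3) = -2
f(-2) = 6

6


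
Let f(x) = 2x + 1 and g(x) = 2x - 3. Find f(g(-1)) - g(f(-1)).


f(g(-1)) = -9
g(f(-1)) = -5
Difference = -4

-4


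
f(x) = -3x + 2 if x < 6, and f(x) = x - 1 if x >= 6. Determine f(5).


5 satisfies x < 6
f(5) = -13

-13


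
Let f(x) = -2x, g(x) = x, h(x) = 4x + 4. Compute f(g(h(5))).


-48


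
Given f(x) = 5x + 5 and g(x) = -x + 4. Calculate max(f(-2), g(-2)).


f(-2) = -5
g(-2) = 6
max = 6

6


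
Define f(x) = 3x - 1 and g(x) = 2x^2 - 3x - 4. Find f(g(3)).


g(3) = 5
f(5) = 14

14


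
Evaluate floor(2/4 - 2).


2/4 = 0.5
0.5 - 2 = -1.5
floor(-1.5) = -2

-2


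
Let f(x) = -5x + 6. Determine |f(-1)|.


f(-1) = 11
|11| = 11

11


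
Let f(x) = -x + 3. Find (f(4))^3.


f(4) = -1
(-1)^3 = -1

-1


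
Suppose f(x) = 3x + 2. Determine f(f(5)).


f(5) = 17
f(17) = 53

53


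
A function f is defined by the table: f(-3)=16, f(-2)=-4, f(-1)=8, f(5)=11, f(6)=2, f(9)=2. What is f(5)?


11
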